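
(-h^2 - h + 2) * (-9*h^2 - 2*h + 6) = 9*h^4 + 11*h^3 - 22*h^2 - 10*h + 12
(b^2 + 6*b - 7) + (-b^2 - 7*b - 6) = -b - 13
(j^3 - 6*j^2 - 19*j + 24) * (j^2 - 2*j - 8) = j^5 - 8*j^4 - 15*j^3 + 110*j^2 + 104*j - 192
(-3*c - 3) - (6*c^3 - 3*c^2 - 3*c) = -6*c^3 + 3*c^2 - 3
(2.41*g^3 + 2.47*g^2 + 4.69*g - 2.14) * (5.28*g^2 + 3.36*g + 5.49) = 12.7248*g^5 + 21.1392*g^4 + 46.2933*g^3 + 18.0195*g^2 + 18.5577*g - 11.7486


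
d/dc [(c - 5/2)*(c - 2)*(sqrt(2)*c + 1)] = 3*sqrt(2)*c^2 - 9*sqrt(2)*c + 2*c - 9/2 + 5*sqrt(2)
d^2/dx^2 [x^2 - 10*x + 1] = 2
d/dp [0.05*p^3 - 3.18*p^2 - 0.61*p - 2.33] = 0.15*p^2 - 6.36*p - 0.61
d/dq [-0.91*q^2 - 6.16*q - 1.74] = -1.82*q - 6.16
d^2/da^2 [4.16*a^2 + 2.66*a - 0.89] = 8.32000000000000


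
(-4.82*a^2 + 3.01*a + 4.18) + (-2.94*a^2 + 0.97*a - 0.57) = -7.76*a^2 + 3.98*a + 3.61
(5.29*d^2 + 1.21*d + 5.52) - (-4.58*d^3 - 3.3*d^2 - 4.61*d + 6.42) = 4.58*d^3 + 8.59*d^2 + 5.82*d - 0.9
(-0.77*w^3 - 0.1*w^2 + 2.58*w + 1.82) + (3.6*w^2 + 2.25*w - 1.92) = -0.77*w^3 + 3.5*w^2 + 4.83*w - 0.0999999999999999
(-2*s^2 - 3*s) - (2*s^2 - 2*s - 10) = -4*s^2 - s + 10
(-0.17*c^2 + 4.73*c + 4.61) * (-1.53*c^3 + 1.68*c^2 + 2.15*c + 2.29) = 0.2601*c^5 - 7.5225*c^4 + 0.5276*c^3 + 17.525*c^2 + 20.7432*c + 10.5569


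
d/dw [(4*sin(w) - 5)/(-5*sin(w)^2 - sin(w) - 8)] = (20*sin(w)^2 - 50*sin(w) - 37)*cos(w)/(5*sin(w)^2 + sin(w) + 8)^2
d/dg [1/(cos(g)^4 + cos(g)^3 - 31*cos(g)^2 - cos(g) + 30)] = (4*cos(g)^3 + 3*cos(g)^2 - 62*cos(g) - 1)/((cos(g) - 5)^2*(cos(g) + 6)^2*sin(g)^3)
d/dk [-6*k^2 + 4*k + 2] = 4 - 12*k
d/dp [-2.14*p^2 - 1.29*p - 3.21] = -4.28*p - 1.29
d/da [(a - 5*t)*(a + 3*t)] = 2*a - 2*t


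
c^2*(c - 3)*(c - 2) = c^4 - 5*c^3 + 6*c^2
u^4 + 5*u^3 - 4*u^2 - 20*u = u*(u - 2)*(u + 2)*(u + 5)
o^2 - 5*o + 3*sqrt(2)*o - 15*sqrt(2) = (o - 5)*(o + 3*sqrt(2))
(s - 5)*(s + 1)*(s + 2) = s^3 - 2*s^2 - 13*s - 10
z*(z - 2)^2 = z^3 - 4*z^2 + 4*z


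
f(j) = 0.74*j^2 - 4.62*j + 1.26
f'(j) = 1.48*j - 4.62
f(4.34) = -4.85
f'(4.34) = 1.80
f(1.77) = -4.60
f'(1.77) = -2.00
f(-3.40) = 25.52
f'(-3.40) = -9.65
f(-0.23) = 2.36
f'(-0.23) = -4.96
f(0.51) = -0.90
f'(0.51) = -3.87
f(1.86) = -4.77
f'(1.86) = -1.87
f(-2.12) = 14.38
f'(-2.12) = -7.76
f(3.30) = -5.93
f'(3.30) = 0.26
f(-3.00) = 21.78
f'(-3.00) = -9.06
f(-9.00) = 102.78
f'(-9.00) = -17.94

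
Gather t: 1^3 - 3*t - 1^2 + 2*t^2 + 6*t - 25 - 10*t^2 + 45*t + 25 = -8*t^2 + 48*t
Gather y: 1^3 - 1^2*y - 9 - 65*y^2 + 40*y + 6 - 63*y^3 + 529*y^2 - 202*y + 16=-63*y^3 + 464*y^2 - 163*y + 14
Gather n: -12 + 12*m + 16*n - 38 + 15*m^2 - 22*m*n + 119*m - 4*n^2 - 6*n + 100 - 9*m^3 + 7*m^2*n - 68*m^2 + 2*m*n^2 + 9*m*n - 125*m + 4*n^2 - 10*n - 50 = -9*m^3 - 53*m^2 + 2*m*n^2 + 6*m + n*(7*m^2 - 13*m)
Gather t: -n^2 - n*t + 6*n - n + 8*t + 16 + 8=-n^2 + 5*n + t*(8 - n) + 24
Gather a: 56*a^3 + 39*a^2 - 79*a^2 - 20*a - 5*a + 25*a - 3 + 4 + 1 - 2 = 56*a^3 - 40*a^2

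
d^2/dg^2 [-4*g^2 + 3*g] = -8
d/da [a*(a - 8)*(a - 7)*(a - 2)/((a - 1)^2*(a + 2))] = (a^5 + a^4 - 94*a^3 + 240*a^2 - 120*a + 224)/(a^5 + a^4 - 5*a^3 - a^2 + 8*a - 4)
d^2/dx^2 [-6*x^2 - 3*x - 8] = -12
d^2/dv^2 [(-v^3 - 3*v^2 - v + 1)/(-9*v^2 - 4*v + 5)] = 68/(729*v^3 - 1215*v^2 + 675*v - 125)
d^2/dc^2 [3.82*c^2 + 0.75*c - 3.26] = 7.64000000000000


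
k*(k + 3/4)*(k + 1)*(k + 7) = k^4 + 35*k^3/4 + 13*k^2 + 21*k/4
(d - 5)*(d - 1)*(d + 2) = d^3 - 4*d^2 - 7*d + 10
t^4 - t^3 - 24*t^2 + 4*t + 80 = (t - 5)*(t - 2)*(t + 2)*(t + 4)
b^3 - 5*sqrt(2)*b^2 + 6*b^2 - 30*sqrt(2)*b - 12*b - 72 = (b + 6)*(b - 6*sqrt(2))*(b + sqrt(2))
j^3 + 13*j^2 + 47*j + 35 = (j + 1)*(j + 5)*(j + 7)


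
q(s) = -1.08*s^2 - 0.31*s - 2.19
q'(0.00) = -0.31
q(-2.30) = -7.19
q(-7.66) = -63.19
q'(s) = -2.16*s - 0.31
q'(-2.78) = 5.69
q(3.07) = -13.32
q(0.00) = -2.19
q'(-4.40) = 9.19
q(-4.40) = -21.73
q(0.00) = -2.19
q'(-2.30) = 4.66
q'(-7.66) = 16.24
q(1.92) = -6.77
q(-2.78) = -9.67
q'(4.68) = -10.42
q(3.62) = -17.46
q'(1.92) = -4.46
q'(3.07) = -6.94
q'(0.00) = -0.31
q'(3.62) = -8.13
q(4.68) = -27.30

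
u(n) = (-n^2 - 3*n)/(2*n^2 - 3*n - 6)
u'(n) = (3 - 4*n)*(-n^2 - 3*n)/(2*n^2 - 3*n - 6)^2 + (-2*n - 3)/(2*n^2 - 3*n - 6) = 3*(3*n^2 + 4*n + 6)/(4*n^4 - 12*n^3 - 15*n^2 + 36*n + 36)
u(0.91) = 0.50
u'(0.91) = 0.73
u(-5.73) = -0.20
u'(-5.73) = 0.04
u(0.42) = 0.21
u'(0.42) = 0.52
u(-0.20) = -0.11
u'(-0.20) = 0.56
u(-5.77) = -0.21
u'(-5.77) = 0.04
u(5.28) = -1.29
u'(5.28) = 0.29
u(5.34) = -1.27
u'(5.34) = 0.28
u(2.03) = 2.65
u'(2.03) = 5.36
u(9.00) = -0.84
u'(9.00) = 0.05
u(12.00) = -0.73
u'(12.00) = 0.02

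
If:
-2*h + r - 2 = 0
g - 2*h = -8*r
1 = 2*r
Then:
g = -11/2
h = -3/4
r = 1/2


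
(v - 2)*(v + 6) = v^2 + 4*v - 12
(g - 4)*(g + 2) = g^2 - 2*g - 8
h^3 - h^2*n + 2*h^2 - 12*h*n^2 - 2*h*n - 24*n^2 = (h + 2)*(h - 4*n)*(h + 3*n)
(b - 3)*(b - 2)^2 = b^3 - 7*b^2 + 16*b - 12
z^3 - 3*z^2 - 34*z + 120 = (z - 5)*(z - 4)*(z + 6)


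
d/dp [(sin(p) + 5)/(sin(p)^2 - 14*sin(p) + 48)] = (-10*sin(p) + cos(p)^2 + 117)*cos(p)/(sin(p)^2 - 14*sin(p) + 48)^2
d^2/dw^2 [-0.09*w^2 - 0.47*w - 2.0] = -0.180000000000000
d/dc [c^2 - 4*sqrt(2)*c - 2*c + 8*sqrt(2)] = 2*c - 4*sqrt(2) - 2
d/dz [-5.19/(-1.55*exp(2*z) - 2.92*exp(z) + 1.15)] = (-16.089*exp(z) - 15.1548)*exp(z)/(1.55*exp(2*z) + 2.92*exp(z) - 1.15)^2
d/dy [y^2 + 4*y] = 2*y + 4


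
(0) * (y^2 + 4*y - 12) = 0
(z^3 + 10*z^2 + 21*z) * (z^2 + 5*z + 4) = z^5 + 15*z^4 + 75*z^3 + 145*z^2 + 84*z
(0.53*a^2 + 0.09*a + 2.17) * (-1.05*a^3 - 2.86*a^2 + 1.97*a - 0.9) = -0.5565*a^5 - 1.6103*a^4 - 1.4918*a^3 - 6.5059*a^2 + 4.1939*a - 1.953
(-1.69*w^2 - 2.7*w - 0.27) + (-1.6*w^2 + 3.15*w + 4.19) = -3.29*w^2 + 0.45*w + 3.92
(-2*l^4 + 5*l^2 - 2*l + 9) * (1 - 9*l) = 18*l^5 - 2*l^4 - 45*l^3 + 23*l^2 - 83*l + 9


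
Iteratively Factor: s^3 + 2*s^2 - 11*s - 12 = (s + 1)*(s^2 + s - 12) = (s + 1)*(s + 4)*(s - 3)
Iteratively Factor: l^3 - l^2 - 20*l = (l)*(l^2 - l - 20) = l*(l - 5)*(l + 4)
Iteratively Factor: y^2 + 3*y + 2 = (y + 1)*(y + 2)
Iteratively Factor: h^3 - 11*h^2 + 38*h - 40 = (h - 5)*(h^2 - 6*h + 8) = (h - 5)*(h - 4)*(h - 2)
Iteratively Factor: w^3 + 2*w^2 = (w)*(w^2 + 2*w) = w*(w + 2)*(w)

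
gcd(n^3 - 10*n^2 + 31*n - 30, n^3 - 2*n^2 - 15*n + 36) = n - 3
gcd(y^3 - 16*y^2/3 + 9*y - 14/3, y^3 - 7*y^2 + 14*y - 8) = y^2 - 3*y + 2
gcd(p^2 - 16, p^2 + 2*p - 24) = p - 4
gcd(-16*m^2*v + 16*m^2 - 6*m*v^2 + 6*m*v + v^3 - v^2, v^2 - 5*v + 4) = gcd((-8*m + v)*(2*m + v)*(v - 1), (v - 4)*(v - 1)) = v - 1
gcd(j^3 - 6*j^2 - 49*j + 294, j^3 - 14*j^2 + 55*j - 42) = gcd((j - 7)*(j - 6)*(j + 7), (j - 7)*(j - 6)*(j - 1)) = j^2 - 13*j + 42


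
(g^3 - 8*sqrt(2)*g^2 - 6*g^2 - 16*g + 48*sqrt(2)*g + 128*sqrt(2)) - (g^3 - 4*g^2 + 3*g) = -8*sqrt(2)*g^2 - 2*g^2 - 19*g + 48*sqrt(2)*g + 128*sqrt(2)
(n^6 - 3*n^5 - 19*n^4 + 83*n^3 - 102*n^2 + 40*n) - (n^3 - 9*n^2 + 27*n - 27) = n^6 - 3*n^5 - 19*n^4 + 82*n^3 - 93*n^2 + 13*n + 27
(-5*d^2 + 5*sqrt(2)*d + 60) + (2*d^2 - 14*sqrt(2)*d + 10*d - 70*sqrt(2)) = -3*d^2 - 9*sqrt(2)*d + 10*d - 70*sqrt(2) + 60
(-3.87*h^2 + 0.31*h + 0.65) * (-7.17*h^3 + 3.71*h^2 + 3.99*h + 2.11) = 27.7479*h^5 - 16.5804*h^4 - 18.9517*h^3 - 4.5173*h^2 + 3.2476*h + 1.3715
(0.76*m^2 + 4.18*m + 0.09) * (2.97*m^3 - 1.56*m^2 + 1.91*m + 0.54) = 2.2572*m^5 + 11.229*m^4 - 4.8019*m^3 + 8.2538*m^2 + 2.4291*m + 0.0486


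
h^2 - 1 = (h - 1)*(h + 1)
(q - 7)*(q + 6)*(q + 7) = q^3 + 6*q^2 - 49*q - 294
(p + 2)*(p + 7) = p^2 + 9*p + 14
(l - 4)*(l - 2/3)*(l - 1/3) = l^3 - 5*l^2 + 38*l/9 - 8/9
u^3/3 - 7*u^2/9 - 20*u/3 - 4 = (u/3 + 1)*(u - 6)*(u + 2/3)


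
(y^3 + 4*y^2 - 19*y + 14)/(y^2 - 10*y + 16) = (y^2 + 6*y - 7)/(y - 8)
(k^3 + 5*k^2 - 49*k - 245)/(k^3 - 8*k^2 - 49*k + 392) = (k + 5)/(k - 8)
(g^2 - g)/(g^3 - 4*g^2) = (g - 1)/(g*(g - 4))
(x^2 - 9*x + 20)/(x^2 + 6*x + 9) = (x^2 - 9*x + 20)/(x^2 + 6*x + 9)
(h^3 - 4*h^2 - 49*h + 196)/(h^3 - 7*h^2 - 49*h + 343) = (h - 4)/(h - 7)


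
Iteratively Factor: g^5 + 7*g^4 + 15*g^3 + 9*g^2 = (g + 3)*(g^4 + 4*g^3 + 3*g^2) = (g + 1)*(g + 3)*(g^3 + 3*g^2) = (g + 1)*(g + 3)^2*(g^2) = g*(g + 1)*(g + 3)^2*(g)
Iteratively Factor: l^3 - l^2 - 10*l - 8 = (l + 2)*(l^2 - 3*l - 4) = (l - 4)*(l + 2)*(l + 1)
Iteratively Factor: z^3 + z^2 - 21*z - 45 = (z + 3)*(z^2 - 2*z - 15) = (z - 5)*(z + 3)*(z + 3)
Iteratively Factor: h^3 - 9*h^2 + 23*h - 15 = (h - 1)*(h^2 - 8*h + 15) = (h - 3)*(h - 1)*(h - 5)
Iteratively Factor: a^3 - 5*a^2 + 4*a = (a)*(a^2 - 5*a + 4) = a*(a - 1)*(a - 4)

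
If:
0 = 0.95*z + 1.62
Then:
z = -1.71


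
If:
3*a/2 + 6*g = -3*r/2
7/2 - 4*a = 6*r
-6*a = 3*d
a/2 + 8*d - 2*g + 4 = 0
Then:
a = 103/368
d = -103/184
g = -249/1472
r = 73/184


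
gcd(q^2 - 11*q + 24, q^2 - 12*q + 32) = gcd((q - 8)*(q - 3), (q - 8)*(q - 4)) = q - 8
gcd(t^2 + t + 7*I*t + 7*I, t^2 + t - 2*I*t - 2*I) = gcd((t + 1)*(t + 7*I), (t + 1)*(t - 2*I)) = t + 1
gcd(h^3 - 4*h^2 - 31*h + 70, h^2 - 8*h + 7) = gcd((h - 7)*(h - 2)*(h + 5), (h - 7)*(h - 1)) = h - 7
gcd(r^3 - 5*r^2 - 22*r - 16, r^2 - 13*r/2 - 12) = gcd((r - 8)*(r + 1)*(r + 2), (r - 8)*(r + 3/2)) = r - 8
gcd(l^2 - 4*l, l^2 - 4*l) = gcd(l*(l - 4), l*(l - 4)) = l^2 - 4*l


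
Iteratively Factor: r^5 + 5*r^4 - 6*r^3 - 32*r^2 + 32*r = (r - 1)*(r^4 + 6*r^3 - 32*r) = (r - 1)*(r + 4)*(r^3 + 2*r^2 - 8*r) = (r - 2)*(r - 1)*(r + 4)*(r^2 + 4*r) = r*(r - 2)*(r - 1)*(r + 4)*(r + 4)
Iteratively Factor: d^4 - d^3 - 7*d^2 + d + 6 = (d - 1)*(d^3 - 7*d - 6) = (d - 1)*(d + 1)*(d^2 - d - 6) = (d - 3)*(d - 1)*(d + 1)*(d + 2)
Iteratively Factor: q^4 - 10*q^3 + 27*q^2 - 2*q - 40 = (q - 4)*(q^3 - 6*q^2 + 3*q + 10) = (q - 4)*(q + 1)*(q^2 - 7*q + 10) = (q - 5)*(q - 4)*(q + 1)*(q - 2)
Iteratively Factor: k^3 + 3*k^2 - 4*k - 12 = (k + 3)*(k^2 - 4) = (k - 2)*(k + 3)*(k + 2)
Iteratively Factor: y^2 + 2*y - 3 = (y - 1)*(y + 3)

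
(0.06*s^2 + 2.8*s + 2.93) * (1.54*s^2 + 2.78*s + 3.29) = 0.0924*s^4 + 4.4788*s^3 + 12.4936*s^2 + 17.3574*s + 9.6397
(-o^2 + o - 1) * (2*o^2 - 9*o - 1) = -2*o^4 + 11*o^3 - 10*o^2 + 8*o + 1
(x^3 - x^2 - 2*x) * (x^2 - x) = x^5 - 2*x^4 - x^3 + 2*x^2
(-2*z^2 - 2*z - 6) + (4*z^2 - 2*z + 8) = 2*z^2 - 4*z + 2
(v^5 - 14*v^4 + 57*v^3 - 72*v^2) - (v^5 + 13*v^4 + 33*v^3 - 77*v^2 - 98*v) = -27*v^4 + 24*v^3 + 5*v^2 + 98*v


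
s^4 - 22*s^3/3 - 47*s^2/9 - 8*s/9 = s*(s - 8)*(s + 1/3)^2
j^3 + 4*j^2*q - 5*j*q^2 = j*(j - q)*(j + 5*q)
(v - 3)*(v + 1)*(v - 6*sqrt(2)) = v^3 - 6*sqrt(2)*v^2 - 2*v^2 - 3*v + 12*sqrt(2)*v + 18*sqrt(2)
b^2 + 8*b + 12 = (b + 2)*(b + 6)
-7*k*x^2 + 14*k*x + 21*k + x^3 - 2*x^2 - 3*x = (-7*k + x)*(x - 3)*(x + 1)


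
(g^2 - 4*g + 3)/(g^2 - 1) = (g - 3)/(g + 1)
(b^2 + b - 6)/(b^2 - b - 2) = (b + 3)/(b + 1)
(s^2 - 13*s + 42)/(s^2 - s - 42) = (s - 6)/(s + 6)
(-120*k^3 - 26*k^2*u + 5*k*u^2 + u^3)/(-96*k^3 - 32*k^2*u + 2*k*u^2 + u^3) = (-30*k^2 + k*u + u^2)/(-24*k^2 - 2*k*u + u^2)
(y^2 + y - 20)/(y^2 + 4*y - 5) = (y - 4)/(y - 1)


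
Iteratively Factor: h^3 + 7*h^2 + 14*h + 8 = (h + 2)*(h^2 + 5*h + 4) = (h + 2)*(h + 4)*(h + 1)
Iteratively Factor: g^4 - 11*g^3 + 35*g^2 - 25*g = (g - 5)*(g^3 - 6*g^2 + 5*g) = (g - 5)*(g - 1)*(g^2 - 5*g) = g*(g - 5)*(g - 1)*(g - 5)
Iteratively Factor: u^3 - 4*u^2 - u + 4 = (u - 1)*(u^2 - 3*u - 4) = (u - 4)*(u - 1)*(u + 1)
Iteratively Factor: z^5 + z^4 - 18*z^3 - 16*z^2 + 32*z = (z - 1)*(z^4 + 2*z^3 - 16*z^2 - 32*z) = (z - 4)*(z - 1)*(z^3 + 6*z^2 + 8*z) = (z - 4)*(z - 1)*(z + 2)*(z^2 + 4*z) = (z - 4)*(z - 1)*(z + 2)*(z + 4)*(z)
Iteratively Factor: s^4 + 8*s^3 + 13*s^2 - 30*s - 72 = (s + 3)*(s^3 + 5*s^2 - 2*s - 24) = (s + 3)*(s + 4)*(s^2 + s - 6) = (s - 2)*(s + 3)*(s + 4)*(s + 3)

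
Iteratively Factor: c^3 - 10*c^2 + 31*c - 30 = (c - 3)*(c^2 - 7*c + 10) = (c - 5)*(c - 3)*(c - 2)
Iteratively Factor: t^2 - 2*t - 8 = (t - 4)*(t + 2)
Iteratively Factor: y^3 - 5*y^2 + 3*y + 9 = (y + 1)*(y^2 - 6*y + 9) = (y - 3)*(y + 1)*(y - 3)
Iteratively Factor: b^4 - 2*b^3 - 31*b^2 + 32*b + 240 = (b + 4)*(b^3 - 6*b^2 - 7*b + 60) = (b - 5)*(b + 4)*(b^2 - b - 12) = (b - 5)*(b - 4)*(b + 4)*(b + 3)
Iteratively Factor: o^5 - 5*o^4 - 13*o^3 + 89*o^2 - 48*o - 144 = (o - 4)*(o^4 - o^3 - 17*o^2 + 21*o + 36) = (o - 4)*(o - 3)*(o^3 + 2*o^2 - 11*o - 12) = (o - 4)*(o - 3)^2*(o^2 + 5*o + 4) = (o - 4)*(o - 3)^2*(o + 4)*(o + 1)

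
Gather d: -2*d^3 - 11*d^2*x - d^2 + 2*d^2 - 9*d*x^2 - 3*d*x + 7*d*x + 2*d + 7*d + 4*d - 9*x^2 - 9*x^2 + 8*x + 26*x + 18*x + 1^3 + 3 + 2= -2*d^3 + d^2*(1 - 11*x) + d*(-9*x^2 + 4*x + 13) - 18*x^2 + 52*x + 6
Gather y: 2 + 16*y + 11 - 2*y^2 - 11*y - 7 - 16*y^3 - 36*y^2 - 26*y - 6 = -16*y^3 - 38*y^2 - 21*y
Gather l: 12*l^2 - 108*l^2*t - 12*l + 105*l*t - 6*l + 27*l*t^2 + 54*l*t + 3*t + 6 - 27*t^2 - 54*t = l^2*(12 - 108*t) + l*(27*t^2 + 159*t - 18) - 27*t^2 - 51*t + 6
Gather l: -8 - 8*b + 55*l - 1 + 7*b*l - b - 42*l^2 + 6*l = -9*b - 42*l^2 + l*(7*b + 61) - 9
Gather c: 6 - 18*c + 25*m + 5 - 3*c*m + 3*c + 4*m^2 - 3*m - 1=c*(-3*m - 15) + 4*m^2 + 22*m + 10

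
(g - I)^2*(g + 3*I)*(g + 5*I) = g^4 + 6*I*g^3 + 22*I*g + 15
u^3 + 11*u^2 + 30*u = u*(u + 5)*(u + 6)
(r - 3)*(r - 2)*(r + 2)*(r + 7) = r^4 + 4*r^3 - 25*r^2 - 16*r + 84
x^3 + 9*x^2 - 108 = (x - 3)*(x + 6)^2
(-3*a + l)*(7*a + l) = -21*a^2 + 4*a*l + l^2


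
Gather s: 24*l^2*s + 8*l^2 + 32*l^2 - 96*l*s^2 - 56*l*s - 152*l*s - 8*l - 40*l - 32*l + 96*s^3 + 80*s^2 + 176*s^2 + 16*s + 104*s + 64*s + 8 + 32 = 40*l^2 - 80*l + 96*s^3 + s^2*(256 - 96*l) + s*(24*l^2 - 208*l + 184) + 40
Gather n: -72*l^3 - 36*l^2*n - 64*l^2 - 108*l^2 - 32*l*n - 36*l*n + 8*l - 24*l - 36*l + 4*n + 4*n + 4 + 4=-72*l^3 - 172*l^2 - 52*l + n*(-36*l^2 - 68*l + 8) + 8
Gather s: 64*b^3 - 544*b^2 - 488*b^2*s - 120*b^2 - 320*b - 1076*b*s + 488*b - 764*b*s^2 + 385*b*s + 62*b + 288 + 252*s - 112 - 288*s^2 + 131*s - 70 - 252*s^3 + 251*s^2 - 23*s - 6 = 64*b^3 - 664*b^2 + 230*b - 252*s^3 + s^2*(-764*b - 37) + s*(-488*b^2 - 691*b + 360) + 100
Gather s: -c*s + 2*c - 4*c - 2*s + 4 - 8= -2*c + s*(-c - 2) - 4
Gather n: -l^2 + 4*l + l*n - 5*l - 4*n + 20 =-l^2 - l + n*(l - 4) + 20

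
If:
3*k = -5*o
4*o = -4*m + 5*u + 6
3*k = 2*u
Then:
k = 2*u/3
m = 33*u/20 + 3/2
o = -2*u/5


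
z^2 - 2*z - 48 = (z - 8)*(z + 6)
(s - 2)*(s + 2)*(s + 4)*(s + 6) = s^4 + 10*s^3 + 20*s^2 - 40*s - 96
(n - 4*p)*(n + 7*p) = n^2 + 3*n*p - 28*p^2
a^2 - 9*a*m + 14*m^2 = (a - 7*m)*(a - 2*m)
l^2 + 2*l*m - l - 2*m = (l - 1)*(l + 2*m)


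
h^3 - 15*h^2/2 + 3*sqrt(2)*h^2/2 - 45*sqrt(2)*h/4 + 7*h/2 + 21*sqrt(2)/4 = (h - 7)*(h - 1/2)*(h + 3*sqrt(2)/2)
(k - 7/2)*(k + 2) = k^2 - 3*k/2 - 7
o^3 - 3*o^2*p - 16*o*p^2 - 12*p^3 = (o - 6*p)*(o + p)*(o + 2*p)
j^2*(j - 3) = j^3 - 3*j^2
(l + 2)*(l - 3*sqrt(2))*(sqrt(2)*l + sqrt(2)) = sqrt(2)*l^3 - 6*l^2 + 3*sqrt(2)*l^2 - 18*l + 2*sqrt(2)*l - 12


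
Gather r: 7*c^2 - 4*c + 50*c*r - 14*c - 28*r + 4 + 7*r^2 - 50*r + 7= 7*c^2 - 18*c + 7*r^2 + r*(50*c - 78) + 11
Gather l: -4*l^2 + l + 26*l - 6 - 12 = -4*l^2 + 27*l - 18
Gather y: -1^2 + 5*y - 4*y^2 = -4*y^2 + 5*y - 1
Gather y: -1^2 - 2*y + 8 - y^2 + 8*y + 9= -y^2 + 6*y + 16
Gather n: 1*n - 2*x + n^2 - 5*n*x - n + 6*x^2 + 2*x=n^2 - 5*n*x + 6*x^2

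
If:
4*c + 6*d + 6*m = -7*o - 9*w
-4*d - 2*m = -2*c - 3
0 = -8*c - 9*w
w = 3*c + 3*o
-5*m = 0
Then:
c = 243/544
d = 1059/1088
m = 0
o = -315/544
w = -27/68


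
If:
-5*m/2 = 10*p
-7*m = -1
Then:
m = 1/7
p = -1/28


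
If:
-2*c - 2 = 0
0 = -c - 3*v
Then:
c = -1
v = 1/3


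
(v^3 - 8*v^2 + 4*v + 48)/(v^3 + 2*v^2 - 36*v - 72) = (v - 4)/(v + 6)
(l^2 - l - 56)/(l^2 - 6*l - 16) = (l + 7)/(l + 2)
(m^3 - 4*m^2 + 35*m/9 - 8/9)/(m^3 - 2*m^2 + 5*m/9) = (3*m^2 - 11*m + 8)/(m*(3*m - 5))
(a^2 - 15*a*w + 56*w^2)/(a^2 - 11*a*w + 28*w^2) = (-a + 8*w)/(-a + 4*w)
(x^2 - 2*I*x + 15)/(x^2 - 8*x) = (x^2 - 2*I*x + 15)/(x*(x - 8))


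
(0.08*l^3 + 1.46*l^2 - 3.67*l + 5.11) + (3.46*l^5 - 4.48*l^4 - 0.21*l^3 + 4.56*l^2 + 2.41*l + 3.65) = 3.46*l^5 - 4.48*l^4 - 0.13*l^3 + 6.02*l^2 - 1.26*l + 8.76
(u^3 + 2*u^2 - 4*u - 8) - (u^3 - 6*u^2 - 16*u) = 8*u^2 + 12*u - 8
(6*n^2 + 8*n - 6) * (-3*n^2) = -18*n^4 - 24*n^3 + 18*n^2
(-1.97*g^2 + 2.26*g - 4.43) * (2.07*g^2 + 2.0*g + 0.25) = -4.0779*g^4 + 0.7382*g^3 - 5.1426*g^2 - 8.295*g - 1.1075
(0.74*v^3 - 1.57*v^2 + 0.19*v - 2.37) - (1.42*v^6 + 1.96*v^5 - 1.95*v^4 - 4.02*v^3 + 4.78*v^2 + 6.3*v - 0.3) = -1.42*v^6 - 1.96*v^5 + 1.95*v^4 + 4.76*v^3 - 6.35*v^2 - 6.11*v - 2.07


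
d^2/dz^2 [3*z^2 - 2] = 6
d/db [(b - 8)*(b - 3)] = 2*b - 11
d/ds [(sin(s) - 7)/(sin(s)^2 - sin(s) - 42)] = -cos(s)/(sin(s) + 6)^2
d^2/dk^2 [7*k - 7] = 0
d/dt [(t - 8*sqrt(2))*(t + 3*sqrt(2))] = 2*t - 5*sqrt(2)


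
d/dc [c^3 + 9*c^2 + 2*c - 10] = 3*c^2 + 18*c + 2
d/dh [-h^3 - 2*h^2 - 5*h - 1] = -3*h^2 - 4*h - 5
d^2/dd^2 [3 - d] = 0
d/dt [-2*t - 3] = -2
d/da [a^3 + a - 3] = 3*a^2 + 1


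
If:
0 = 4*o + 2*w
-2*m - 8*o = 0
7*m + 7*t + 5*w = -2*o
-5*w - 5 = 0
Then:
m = -2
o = 1/2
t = 18/7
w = -1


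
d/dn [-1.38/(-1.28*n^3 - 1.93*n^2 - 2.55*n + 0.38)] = (-5.2992*n^2 - 5.3268*n - 3.519)/(1.28*n^3 + 1.93*n^2 + 2.55*n - 0.38)^2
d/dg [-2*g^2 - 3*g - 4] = -4*g - 3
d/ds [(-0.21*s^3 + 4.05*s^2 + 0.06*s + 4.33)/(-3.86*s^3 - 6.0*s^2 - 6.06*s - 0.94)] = (16.893*s^4 + 3.0084*s^3 + 26.5506*s^2 + 44.346*s + 26.1834)/(14.8996*s^6 + 46.32*s^5 + 82.7832*s^4 + 79.9768*s^3 + 48.0036*s^2 + 11.3928*s + 0.8836)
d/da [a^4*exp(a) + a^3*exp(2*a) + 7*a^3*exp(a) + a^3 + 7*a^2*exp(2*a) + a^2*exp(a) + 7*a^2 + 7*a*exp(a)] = a^4*exp(a) + 2*a^3*exp(2*a) + 11*a^3*exp(a) + 17*a^2*exp(2*a) + 22*a^2*exp(a) + 3*a^2 + 14*a*exp(2*a) + 9*a*exp(a) + 14*a + 7*exp(a)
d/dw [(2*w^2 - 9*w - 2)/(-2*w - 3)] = (-4*w^2 - 12*w + 23)/(4*w^2 + 12*w + 9)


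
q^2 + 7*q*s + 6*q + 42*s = (q + 6)*(q + 7*s)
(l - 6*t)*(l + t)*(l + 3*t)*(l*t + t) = l^4*t - 2*l^3*t^2 + l^3*t - 21*l^2*t^3 - 2*l^2*t^2 - 18*l*t^4 - 21*l*t^3 - 18*t^4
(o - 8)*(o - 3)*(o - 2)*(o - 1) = o^4 - 14*o^3 + 59*o^2 - 94*o + 48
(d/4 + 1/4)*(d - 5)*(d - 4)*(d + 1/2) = d^4/4 - 15*d^3/8 + 7*d^2/4 + 51*d/8 + 5/2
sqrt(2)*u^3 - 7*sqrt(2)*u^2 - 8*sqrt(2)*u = u*(u - 8)*(sqrt(2)*u + sqrt(2))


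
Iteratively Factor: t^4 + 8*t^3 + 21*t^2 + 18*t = (t)*(t^3 + 8*t^2 + 21*t + 18) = t*(t + 3)*(t^2 + 5*t + 6) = t*(t + 2)*(t + 3)*(t + 3)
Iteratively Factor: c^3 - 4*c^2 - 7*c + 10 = (c - 5)*(c^2 + c - 2) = (c - 5)*(c - 1)*(c + 2)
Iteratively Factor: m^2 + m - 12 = (m - 3)*(m + 4)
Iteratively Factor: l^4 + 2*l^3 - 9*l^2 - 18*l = (l + 2)*(l^3 - 9*l) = (l - 3)*(l + 2)*(l^2 + 3*l) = l*(l - 3)*(l + 2)*(l + 3)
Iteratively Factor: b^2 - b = (b - 1)*(b)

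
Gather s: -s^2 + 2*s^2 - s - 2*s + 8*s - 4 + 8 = s^2 + 5*s + 4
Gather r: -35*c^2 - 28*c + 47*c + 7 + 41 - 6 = -35*c^2 + 19*c + 42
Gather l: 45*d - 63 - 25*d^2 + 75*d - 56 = -25*d^2 + 120*d - 119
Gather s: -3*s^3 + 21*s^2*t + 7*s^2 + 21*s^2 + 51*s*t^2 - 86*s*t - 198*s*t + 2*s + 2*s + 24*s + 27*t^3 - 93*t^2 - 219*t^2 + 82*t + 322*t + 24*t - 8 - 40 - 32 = -3*s^3 + s^2*(21*t + 28) + s*(51*t^2 - 284*t + 28) + 27*t^3 - 312*t^2 + 428*t - 80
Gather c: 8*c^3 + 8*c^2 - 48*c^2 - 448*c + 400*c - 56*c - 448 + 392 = 8*c^3 - 40*c^2 - 104*c - 56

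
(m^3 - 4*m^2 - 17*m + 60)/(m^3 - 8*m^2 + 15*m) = (m + 4)/m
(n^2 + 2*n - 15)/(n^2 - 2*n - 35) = (n - 3)/(n - 7)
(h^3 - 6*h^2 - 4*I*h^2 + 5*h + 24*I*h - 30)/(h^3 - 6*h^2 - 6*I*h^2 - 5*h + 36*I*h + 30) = (h + I)/(h - I)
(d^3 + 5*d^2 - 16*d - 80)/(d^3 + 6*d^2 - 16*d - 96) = (d + 5)/(d + 6)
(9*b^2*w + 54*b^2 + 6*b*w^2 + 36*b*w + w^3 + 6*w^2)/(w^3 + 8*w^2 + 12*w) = (9*b^2 + 6*b*w + w^2)/(w*(w + 2))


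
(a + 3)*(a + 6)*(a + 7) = a^3 + 16*a^2 + 81*a + 126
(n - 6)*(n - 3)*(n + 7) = n^3 - 2*n^2 - 45*n + 126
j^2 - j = j*(j - 1)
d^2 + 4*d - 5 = (d - 1)*(d + 5)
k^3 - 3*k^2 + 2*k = k*(k - 2)*(k - 1)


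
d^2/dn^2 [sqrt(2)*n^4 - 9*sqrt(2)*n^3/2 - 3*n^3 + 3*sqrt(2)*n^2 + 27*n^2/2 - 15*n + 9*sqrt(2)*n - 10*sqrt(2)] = 12*sqrt(2)*n^2 - 27*sqrt(2)*n - 18*n + 6*sqrt(2) + 27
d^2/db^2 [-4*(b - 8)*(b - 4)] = -8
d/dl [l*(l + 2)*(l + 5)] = 3*l^2 + 14*l + 10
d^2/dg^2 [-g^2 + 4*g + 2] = -2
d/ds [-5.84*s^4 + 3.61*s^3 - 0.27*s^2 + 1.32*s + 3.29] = -23.36*s^3 + 10.83*s^2 - 0.54*s + 1.32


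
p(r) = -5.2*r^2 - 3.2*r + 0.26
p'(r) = -10.4*r - 3.2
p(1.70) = -20.21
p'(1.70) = -20.88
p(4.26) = -107.74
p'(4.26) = -47.50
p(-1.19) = -3.30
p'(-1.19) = 9.18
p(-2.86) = -33.12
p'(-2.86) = 26.54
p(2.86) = -51.43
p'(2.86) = -32.94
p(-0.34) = 0.75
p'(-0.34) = 0.34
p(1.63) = -18.77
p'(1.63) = -20.15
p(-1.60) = -7.93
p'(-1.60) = 13.44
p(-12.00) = -710.14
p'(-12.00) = 121.60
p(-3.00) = -36.94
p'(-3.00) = 28.00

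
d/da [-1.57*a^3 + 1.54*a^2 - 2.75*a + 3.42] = -4.71*a^2 + 3.08*a - 2.75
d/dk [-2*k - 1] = -2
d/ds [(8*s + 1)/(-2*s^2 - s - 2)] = (-16*s^2 - 8*s + (4*s + 1)*(8*s + 1) - 16)/(2*s^2 + s + 2)^2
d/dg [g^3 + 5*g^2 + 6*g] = 3*g^2 + 10*g + 6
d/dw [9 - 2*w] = -2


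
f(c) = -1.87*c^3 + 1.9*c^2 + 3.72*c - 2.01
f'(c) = -5.61*c^2 + 3.8*c + 3.72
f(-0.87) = -2.58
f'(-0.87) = -3.83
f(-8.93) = 1447.95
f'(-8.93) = -477.58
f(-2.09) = 15.59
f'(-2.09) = -28.73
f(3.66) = -54.63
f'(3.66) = -57.52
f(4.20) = -91.41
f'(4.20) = -79.28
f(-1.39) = 1.51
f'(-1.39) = -12.40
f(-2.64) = 35.82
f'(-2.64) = -45.41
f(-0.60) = -3.15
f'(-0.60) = -0.58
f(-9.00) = 1481.64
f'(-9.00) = -484.89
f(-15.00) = 6680.94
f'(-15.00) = -1315.53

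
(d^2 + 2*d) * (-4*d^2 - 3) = -4*d^4 - 8*d^3 - 3*d^2 - 6*d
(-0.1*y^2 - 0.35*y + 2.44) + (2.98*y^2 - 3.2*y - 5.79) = 2.88*y^2 - 3.55*y - 3.35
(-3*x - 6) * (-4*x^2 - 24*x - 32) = 12*x^3 + 96*x^2 + 240*x + 192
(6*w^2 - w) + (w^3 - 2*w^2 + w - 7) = w^3 + 4*w^2 - 7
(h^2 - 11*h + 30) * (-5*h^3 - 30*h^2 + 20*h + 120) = -5*h^5 + 25*h^4 + 200*h^3 - 1000*h^2 - 720*h + 3600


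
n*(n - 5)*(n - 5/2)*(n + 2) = n^4 - 11*n^3/2 - 5*n^2/2 + 25*n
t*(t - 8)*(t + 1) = t^3 - 7*t^2 - 8*t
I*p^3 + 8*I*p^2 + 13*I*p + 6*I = (p + 1)*(p + 6)*(I*p + I)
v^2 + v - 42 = (v - 6)*(v + 7)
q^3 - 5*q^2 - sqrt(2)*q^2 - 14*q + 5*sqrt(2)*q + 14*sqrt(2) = (q - 7)*(q + 2)*(q - sqrt(2))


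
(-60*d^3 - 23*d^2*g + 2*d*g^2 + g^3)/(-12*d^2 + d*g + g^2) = (15*d^2 + 2*d*g - g^2)/(3*d - g)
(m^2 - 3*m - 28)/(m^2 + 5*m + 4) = (m - 7)/(m + 1)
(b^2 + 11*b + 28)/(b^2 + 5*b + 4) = (b + 7)/(b + 1)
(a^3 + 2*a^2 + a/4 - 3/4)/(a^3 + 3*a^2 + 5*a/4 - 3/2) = (a + 1)/(a + 2)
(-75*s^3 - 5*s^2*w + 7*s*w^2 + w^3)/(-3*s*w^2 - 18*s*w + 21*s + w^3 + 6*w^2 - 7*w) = (25*s^2 + 10*s*w + w^2)/(w^2 + 6*w - 7)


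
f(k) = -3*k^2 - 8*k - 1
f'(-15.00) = 82.00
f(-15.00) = -556.00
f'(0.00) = -8.00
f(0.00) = -1.00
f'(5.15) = -38.90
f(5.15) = -121.77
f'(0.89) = -13.34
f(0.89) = -10.50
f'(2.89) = -25.34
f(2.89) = -49.18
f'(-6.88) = 33.28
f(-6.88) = -87.96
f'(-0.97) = -2.18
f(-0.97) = 3.94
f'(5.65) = -41.90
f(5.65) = -141.97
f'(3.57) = -29.42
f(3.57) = -67.79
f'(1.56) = -17.36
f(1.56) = -20.78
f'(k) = -6*k - 8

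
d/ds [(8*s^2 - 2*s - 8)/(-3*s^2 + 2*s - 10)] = 2*(5*s^2 - 104*s + 18)/(9*s^4 - 12*s^3 + 64*s^2 - 40*s + 100)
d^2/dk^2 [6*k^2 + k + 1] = 12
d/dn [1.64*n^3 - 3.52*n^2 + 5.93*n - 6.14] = 4.92*n^2 - 7.04*n + 5.93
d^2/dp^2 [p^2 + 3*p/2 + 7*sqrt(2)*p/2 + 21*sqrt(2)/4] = 2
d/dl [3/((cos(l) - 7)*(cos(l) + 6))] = 3*(-sin(l) + sin(2*l))/((cos(l) - 7)^2*(cos(l) + 6)^2)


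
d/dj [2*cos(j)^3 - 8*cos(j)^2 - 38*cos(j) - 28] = 2*(-3*cos(j)^2 + 8*cos(j) + 19)*sin(j)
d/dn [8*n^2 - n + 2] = 16*n - 1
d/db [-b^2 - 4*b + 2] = -2*b - 4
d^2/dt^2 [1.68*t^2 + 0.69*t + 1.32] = 3.36000000000000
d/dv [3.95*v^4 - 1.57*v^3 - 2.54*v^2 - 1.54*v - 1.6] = 15.8*v^3 - 4.71*v^2 - 5.08*v - 1.54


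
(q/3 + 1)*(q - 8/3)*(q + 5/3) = q^3/3 + 2*q^2/3 - 67*q/27 - 40/9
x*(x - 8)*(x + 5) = x^3 - 3*x^2 - 40*x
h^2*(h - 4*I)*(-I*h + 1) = -I*h^4 - 3*h^3 - 4*I*h^2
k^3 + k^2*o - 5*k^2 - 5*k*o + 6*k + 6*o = (k - 3)*(k - 2)*(k + o)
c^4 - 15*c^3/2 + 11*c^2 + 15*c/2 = c*(c - 5)*(c - 3)*(c + 1/2)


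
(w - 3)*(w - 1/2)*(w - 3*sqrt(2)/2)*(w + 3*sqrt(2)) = w^4 - 7*w^3/2 + 3*sqrt(2)*w^3/2 - 15*w^2/2 - 21*sqrt(2)*w^2/4 + 9*sqrt(2)*w/4 + 63*w/2 - 27/2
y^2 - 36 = (y - 6)*(y + 6)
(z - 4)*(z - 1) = z^2 - 5*z + 4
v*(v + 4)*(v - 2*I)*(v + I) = v^4 + 4*v^3 - I*v^3 + 2*v^2 - 4*I*v^2 + 8*v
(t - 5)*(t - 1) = t^2 - 6*t + 5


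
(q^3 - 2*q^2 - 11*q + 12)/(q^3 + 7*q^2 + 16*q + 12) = (q^2 - 5*q + 4)/(q^2 + 4*q + 4)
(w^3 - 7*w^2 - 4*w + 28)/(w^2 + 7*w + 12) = (w^3 - 7*w^2 - 4*w + 28)/(w^2 + 7*w + 12)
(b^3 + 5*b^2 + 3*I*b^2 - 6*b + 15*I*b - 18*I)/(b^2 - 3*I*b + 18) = (b^2 + 5*b - 6)/(b - 6*I)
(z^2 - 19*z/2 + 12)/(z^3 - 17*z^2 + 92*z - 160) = (z - 3/2)/(z^2 - 9*z + 20)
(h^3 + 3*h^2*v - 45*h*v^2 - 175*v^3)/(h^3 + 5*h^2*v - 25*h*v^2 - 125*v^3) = (-h + 7*v)/(-h + 5*v)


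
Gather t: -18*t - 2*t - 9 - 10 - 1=-20*t - 20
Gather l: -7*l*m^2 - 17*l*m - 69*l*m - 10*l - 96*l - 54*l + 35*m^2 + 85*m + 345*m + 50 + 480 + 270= l*(-7*m^2 - 86*m - 160) + 35*m^2 + 430*m + 800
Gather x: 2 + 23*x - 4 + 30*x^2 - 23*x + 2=30*x^2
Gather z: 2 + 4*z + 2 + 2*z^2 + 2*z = 2*z^2 + 6*z + 4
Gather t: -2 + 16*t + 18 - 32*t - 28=-16*t - 12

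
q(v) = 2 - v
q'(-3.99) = -1.00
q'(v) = -1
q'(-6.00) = -1.00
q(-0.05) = 2.05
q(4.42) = -2.42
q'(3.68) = -1.00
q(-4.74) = 6.74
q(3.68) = -1.68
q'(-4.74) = -1.00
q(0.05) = 1.95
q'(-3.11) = -1.00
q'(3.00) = -1.00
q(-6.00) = 8.00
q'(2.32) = -1.00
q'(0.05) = -1.00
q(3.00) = -1.00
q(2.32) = -0.32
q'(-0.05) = -1.00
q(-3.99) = 5.99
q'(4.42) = -1.00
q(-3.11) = 5.11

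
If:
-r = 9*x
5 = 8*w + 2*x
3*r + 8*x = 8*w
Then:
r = 45/17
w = 95/136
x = -5/17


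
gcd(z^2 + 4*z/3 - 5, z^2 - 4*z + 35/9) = z - 5/3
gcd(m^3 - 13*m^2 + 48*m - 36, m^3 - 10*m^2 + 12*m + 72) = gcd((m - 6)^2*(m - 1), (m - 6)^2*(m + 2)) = m^2 - 12*m + 36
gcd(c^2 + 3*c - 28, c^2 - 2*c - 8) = c - 4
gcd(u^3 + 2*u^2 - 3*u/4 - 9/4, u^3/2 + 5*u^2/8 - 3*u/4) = 1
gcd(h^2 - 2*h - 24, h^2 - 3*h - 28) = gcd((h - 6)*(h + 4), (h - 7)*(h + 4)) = h + 4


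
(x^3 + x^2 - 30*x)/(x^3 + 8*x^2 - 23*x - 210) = x/(x + 7)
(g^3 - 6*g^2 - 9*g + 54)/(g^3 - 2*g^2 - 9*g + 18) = (g - 6)/(g - 2)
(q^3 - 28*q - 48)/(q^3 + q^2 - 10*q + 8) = (q^2 - 4*q - 12)/(q^2 - 3*q + 2)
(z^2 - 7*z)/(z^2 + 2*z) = (z - 7)/(z + 2)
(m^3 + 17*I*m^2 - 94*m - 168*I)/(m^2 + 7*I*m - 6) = (m^2 + 11*I*m - 28)/(m + I)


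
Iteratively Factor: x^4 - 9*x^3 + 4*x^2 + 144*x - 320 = (x + 4)*(x^3 - 13*x^2 + 56*x - 80) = (x - 4)*(x + 4)*(x^2 - 9*x + 20) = (x - 4)^2*(x + 4)*(x - 5)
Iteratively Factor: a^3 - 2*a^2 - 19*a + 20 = (a - 1)*(a^2 - a - 20) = (a - 1)*(a + 4)*(a - 5)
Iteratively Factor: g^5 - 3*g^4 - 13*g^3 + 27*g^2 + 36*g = (g + 3)*(g^4 - 6*g^3 + 5*g^2 + 12*g) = g*(g + 3)*(g^3 - 6*g^2 + 5*g + 12) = g*(g - 4)*(g + 3)*(g^2 - 2*g - 3) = g*(g - 4)*(g + 1)*(g + 3)*(g - 3)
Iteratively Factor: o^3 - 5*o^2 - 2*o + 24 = (o + 2)*(o^2 - 7*o + 12) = (o - 3)*(o + 2)*(o - 4)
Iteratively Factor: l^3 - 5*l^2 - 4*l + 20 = (l - 2)*(l^2 - 3*l - 10) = (l - 5)*(l - 2)*(l + 2)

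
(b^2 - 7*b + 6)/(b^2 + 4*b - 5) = (b - 6)/(b + 5)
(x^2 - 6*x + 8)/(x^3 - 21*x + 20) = (x - 2)/(x^2 + 4*x - 5)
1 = 1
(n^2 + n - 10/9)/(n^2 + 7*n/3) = (9*n^2 + 9*n - 10)/(3*n*(3*n + 7))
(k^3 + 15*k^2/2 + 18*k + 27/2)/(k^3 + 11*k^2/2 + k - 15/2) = (k^2 + 6*k + 9)/(k^2 + 4*k - 5)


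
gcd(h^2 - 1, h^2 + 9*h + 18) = 1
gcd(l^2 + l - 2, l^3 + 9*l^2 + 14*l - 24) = l - 1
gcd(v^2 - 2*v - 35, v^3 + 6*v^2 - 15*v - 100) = v + 5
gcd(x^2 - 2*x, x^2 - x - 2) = x - 2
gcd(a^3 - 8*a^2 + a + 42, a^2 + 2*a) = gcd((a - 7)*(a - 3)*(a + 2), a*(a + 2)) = a + 2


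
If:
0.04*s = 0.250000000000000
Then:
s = 6.25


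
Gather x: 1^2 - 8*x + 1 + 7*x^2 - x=7*x^2 - 9*x + 2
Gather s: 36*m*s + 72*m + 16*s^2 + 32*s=72*m + 16*s^2 + s*(36*m + 32)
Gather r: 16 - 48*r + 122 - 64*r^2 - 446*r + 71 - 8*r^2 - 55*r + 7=-72*r^2 - 549*r + 216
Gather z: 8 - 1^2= 7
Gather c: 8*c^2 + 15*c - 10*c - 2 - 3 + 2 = 8*c^2 + 5*c - 3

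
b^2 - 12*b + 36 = (b - 6)^2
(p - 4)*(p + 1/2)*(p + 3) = p^3 - p^2/2 - 25*p/2 - 6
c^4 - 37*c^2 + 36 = (c - 6)*(c - 1)*(c + 1)*(c + 6)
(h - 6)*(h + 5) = h^2 - h - 30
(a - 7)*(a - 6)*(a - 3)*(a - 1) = a^4 - 17*a^3 + 97*a^2 - 207*a + 126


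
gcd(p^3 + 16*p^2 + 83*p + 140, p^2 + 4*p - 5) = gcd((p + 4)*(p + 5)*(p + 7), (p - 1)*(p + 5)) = p + 5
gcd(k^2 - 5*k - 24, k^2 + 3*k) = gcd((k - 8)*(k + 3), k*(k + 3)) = k + 3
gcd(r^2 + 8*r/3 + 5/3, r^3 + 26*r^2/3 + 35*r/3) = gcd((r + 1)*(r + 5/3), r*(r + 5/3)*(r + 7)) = r + 5/3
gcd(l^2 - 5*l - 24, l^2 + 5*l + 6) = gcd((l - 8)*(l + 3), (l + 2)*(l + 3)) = l + 3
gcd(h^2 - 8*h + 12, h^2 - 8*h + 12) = h^2 - 8*h + 12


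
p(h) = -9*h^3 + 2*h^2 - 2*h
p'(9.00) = -2153.00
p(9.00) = -6417.00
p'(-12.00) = -3938.00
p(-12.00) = 15864.00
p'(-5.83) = -943.02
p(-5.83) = 1863.04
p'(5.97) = -940.42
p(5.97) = -1855.64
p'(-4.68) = -612.08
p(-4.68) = 975.69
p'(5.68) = -850.36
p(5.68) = -1596.09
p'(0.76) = -14.56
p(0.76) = -4.32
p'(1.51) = -57.52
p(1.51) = -29.45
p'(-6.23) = -1074.87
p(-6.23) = 2266.33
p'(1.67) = -70.62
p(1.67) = -39.68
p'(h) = -27*h^2 + 4*h - 2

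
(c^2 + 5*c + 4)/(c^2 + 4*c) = (c + 1)/c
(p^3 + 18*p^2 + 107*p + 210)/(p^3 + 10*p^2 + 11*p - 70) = (p + 6)/(p - 2)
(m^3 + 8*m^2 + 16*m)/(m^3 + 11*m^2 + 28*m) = (m + 4)/(m + 7)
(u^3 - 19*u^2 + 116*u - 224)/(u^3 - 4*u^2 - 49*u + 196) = (u - 8)/(u + 7)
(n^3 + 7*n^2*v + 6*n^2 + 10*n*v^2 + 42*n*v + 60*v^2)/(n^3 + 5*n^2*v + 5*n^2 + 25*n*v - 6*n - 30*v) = (n + 2*v)/(n - 1)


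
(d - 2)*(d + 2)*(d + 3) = d^3 + 3*d^2 - 4*d - 12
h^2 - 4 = (h - 2)*(h + 2)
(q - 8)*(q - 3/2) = q^2 - 19*q/2 + 12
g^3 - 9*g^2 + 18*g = g*(g - 6)*(g - 3)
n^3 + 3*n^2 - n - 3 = (n - 1)*(n + 1)*(n + 3)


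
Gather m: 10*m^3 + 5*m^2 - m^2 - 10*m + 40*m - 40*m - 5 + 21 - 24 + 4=10*m^3 + 4*m^2 - 10*m - 4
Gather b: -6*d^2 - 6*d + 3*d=-6*d^2 - 3*d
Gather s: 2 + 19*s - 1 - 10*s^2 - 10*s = -10*s^2 + 9*s + 1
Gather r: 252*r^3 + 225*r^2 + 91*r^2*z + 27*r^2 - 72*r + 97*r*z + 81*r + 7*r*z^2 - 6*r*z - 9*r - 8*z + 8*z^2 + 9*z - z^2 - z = 252*r^3 + r^2*(91*z + 252) + r*(7*z^2 + 91*z) + 7*z^2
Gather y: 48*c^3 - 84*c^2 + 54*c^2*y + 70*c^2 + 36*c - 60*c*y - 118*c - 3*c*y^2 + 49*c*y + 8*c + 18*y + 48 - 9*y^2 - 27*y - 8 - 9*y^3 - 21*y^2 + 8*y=48*c^3 - 14*c^2 - 74*c - 9*y^3 + y^2*(-3*c - 30) + y*(54*c^2 - 11*c - 1) + 40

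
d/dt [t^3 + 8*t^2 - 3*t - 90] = 3*t^2 + 16*t - 3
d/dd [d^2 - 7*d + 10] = 2*d - 7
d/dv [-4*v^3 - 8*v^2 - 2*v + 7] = -12*v^2 - 16*v - 2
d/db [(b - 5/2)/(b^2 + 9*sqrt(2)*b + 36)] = (b^2 + 9*sqrt(2)*b - (2*b - 5)*(2*b + 9*sqrt(2))/2 + 36)/(b^2 + 9*sqrt(2)*b + 36)^2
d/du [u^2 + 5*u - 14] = 2*u + 5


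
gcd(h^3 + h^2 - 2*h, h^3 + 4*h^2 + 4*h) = h^2 + 2*h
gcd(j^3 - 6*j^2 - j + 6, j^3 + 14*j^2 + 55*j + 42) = j + 1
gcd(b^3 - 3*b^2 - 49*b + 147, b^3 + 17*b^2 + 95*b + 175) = b + 7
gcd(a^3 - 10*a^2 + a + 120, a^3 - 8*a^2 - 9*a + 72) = a^2 - 5*a - 24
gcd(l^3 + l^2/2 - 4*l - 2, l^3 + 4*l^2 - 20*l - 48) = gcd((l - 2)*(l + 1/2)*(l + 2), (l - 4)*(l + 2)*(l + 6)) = l + 2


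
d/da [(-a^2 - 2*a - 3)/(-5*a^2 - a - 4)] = (-9*a^2 - 22*a + 5)/(25*a^4 + 10*a^3 + 41*a^2 + 8*a + 16)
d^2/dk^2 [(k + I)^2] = 2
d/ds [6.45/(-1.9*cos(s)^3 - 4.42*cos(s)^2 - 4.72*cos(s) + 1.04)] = (36.765*sin(s)^2 - 57.018*cos(s) - 67.209)*sin(s)/(1.9*cos(s)^3 + 4.42*cos(s)^2 + 4.72*cos(s) - 1.04)^2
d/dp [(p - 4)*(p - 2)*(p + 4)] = 3*p^2 - 4*p - 16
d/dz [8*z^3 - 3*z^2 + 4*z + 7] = 24*z^2 - 6*z + 4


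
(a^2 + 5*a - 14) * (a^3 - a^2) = a^5 + 4*a^4 - 19*a^3 + 14*a^2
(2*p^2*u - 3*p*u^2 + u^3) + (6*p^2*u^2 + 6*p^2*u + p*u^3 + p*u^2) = 6*p^2*u^2 + 8*p^2*u + p*u^3 - 2*p*u^2 + u^3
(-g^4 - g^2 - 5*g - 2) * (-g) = g^5 + g^3 + 5*g^2 + 2*g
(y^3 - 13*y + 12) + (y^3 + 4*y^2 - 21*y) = 2*y^3 + 4*y^2 - 34*y + 12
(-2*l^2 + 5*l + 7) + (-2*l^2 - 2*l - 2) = -4*l^2 + 3*l + 5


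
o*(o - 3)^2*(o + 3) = o^4 - 3*o^3 - 9*o^2 + 27*o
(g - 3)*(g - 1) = g^2 - 4*g + 3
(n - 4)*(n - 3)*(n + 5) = n^3 - 2*n^2 - 23*n + 60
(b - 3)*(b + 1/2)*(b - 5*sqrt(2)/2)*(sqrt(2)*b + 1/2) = sqrt(2)*b^4 - 9*b^3/2 - 5*sqrt(2)*b^3/2 - 11*sqrt(2)*b^2/4 + 45*b^2/4 + 25*sqrt(2)*b/8 + 27*b/4 + 15*sqrt(2)/8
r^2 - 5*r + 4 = (r - 4)*(r - 1)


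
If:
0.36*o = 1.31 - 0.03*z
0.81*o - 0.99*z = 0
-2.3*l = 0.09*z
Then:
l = -0.11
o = 3.41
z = 2.79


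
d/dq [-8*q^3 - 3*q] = -24*q^2 - 3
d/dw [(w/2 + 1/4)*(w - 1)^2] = 3*w*(w - 1)/2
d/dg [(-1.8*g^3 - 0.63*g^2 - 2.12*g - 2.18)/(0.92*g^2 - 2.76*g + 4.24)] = (-1.656*g^4 + 9.936*g^3 - 19.2068*g^2 - 1.3312*g - 15.0056)/(0.8464*g^4 - 5.0784*g^3 + 15.4192*g^2 - 23.4048*g + 17.9776)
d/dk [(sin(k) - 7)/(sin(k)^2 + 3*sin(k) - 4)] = (14*sin(k) + cos(k)^2 + 16)*cos(k)/((sin(k) - 1)^2*(sin(k) + 4)^2)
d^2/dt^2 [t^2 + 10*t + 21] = 2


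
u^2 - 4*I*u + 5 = (u - 5*I)*(u + I)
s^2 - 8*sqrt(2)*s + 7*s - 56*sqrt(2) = (s + 7)*(s - 8*sqrt(2))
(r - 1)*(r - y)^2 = r^3 - 2*r^2*y - r^2 + r*y^2 + 2*r*y - y^2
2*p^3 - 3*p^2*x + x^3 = (-p + x)^2*(2*p + x)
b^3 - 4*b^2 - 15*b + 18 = (b - 6)*(b - 1)*(b + 3)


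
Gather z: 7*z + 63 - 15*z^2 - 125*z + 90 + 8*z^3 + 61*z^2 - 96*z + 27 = 8*z^3 + 46*z^2 - 214*z + 180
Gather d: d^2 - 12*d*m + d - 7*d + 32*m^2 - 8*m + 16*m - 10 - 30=d^2 + d*(-12*m - 6) + 32*m^2 + 8*m - 40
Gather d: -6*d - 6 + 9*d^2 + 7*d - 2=9*d^2 + d - 8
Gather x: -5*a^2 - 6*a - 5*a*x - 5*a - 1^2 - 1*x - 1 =-5*a^2 - 11*a + x*(-5*a - 1) - 2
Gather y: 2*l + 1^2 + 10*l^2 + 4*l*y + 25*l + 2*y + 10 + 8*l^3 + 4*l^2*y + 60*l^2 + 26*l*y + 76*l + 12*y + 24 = 8*l^3 + 70*l^2 + 103*l + y*(4*l^2 + 30*l + 14) + 35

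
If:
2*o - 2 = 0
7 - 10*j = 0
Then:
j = 7/10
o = 1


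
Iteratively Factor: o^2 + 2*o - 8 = (o + 4)*(o - 2)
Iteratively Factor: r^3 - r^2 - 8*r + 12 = (r - 2)*(r^2 + r - 6) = (r - 2)*(r + 3)*(r - 2)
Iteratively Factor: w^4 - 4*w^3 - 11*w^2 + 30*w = (w + 3)*(w^3 - 7*w^2 + 10*w) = (w - 5)*(w + 3)*(w^2 - 2*w) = (w - 5)*(w - 2)*(w + 3)*(w)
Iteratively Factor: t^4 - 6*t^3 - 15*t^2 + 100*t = (t - 5)*(t^3 - t^2 - 20*t) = (t - 5)^2*(t^2 + 4*t) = (t - 5)^2*(t + 4)*(t)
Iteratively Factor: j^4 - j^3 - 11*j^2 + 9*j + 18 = (j - 3)*(j^3 + 2*j^2 - 5*j - 6) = (j - 3)*(j + 3)*(j^2 - j - 2) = (j - 3)*(j + 1)*(j + 3)*(j - 2)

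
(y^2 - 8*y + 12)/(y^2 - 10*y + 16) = (y - 6)/(y - 8)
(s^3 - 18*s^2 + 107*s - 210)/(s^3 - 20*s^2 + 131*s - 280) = (s - 6)/(s - 8)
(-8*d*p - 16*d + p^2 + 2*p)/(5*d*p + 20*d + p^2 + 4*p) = (-8*d*p - 16*d + p^2 + 2*p)/(5*d*p + 20*d + p^2 + 4*p)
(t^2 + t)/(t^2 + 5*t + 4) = t/(t + 4)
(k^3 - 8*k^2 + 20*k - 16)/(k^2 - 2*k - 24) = (-k^3 + 8*k^2 - 20*k + 16)/(-k^2 + 2*k + 24)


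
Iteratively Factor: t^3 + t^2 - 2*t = (t + 2)*(t^2 - t) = (t - 1)*(t + 2)*(t)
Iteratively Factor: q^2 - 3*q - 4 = (q + 1)*(q - 4)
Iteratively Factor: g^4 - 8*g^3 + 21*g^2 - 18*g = (g - 3)*(g^3 - 5*g^2 + 6*g) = (g - 3)^2*(g^2 - 2*g) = (g - 3)^2*(g - 2)*(g)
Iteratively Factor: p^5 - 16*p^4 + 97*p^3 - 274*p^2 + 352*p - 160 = (p - 4)*(p^4 - 12*p^3 + 49*p^2 - 78*p + 40) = (p - 4)^2*(p^3 - 8*p^2 + 17*p - 10) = (p - 4)^2*(p - 2)*(p^2 - 6*p + 5) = (p - 5)*(p - 4)^2*(p - 2)*(p - 1)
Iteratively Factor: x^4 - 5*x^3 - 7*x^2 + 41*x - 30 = (x - 1)*(x^3 - 4*x^2 - 11*x + 30) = (x - 5)*(x - 1)*(x^2 + x - 6) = (x - 5)*(x - 1)*(x + 3)*(x - 2)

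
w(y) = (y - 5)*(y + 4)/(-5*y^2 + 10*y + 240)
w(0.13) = -0.08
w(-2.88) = -0.05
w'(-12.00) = -0.00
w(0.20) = -0.08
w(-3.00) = -0.05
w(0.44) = -0.08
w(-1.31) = -0.08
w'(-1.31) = -0.01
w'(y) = (y - 5)*(y + 4)*(10*y - 10)/(-5*y^2 + 10*y + 240)^2 + (y - 5)/(-5*y^2 + 10*y + 240) + (y + 4)/(-5*y^2 + 10*y + 240)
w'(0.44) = 0.00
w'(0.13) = -0.00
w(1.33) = -0.08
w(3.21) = -0.06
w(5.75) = 0.06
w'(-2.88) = -0.03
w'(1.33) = 0.01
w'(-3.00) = -0.03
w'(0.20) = 0.00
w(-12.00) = -0.23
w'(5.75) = 0.10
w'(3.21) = 0.02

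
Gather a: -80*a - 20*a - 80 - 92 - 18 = -100*a - 190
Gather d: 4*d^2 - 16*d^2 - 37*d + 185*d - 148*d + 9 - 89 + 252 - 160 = 12 - 12*d^2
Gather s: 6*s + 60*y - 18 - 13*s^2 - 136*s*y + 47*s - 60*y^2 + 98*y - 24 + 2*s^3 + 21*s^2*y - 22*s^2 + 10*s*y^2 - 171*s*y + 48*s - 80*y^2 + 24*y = 2*s^3 + s^2*(21*y - 35) + s*(10*y^2 - 307*y + 101) - 140*y^2 + 182*y - 42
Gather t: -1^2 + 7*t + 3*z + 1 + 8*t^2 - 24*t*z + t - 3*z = 8*t^2 + t*(8 - 24*z)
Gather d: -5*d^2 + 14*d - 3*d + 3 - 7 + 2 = -5*d^2 + 11*d - 2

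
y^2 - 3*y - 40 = (y - 8)*(y + 5)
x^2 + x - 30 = (x - 5)*(x + 6)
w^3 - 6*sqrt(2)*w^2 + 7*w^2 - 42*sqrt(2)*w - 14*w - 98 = (w + 7)*(w - 7*sqrt(2))*(w + sqrt(2))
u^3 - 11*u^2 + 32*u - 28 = (u - 7)*(u - 2)^2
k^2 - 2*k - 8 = (k - 4)*(k + 2)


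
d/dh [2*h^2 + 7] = 4*h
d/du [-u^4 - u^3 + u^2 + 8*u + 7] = -4*u^3 - 3*u^2 + 2*u + 8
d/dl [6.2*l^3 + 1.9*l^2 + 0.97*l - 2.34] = 18.6*l^2 + 3.8*l + 0.97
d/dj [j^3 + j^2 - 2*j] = 3*j^2 + 2*j - 2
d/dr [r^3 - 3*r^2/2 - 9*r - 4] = 3*r^2 - 3*r - 9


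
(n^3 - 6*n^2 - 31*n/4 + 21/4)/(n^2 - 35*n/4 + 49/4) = (4*n^2 + 4*n - 3)/(4*n - 7)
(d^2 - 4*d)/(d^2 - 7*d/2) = 2*(d - 4)/(2*d - 7)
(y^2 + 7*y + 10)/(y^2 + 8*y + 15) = (y + 2)/(y + 3)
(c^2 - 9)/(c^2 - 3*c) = (c + 3)/c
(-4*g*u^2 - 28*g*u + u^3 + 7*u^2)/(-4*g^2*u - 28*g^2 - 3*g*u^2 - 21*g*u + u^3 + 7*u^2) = u/(g + u)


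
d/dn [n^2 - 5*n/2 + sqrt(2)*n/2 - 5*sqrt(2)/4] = 2*n - 5/2 + sqrt(2)/2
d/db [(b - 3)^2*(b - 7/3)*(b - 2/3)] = 4*b^3 - 27*b^2 + 514*b/9 - 109/3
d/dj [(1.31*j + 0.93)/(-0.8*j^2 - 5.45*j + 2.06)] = (1.048*j^2 + 1.488*j + 7.7671)/(0.64*j^4 + 8.72*j^3 + 26.4065*j^2 - 22.454*j + 4.2436)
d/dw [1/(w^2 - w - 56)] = (1 - 2*w)/(-w^2 + w + 56)^2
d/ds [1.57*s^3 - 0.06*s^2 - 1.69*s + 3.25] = 4.71*s^2 - 0.12*s - 1.69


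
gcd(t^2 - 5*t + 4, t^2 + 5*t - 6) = t - 1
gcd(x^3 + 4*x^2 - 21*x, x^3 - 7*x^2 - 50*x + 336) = x + 7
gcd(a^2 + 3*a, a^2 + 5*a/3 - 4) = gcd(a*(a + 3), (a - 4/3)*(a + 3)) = a + 3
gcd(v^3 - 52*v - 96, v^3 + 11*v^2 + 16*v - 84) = v + 6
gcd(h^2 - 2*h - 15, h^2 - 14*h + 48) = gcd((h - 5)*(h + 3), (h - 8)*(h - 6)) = 1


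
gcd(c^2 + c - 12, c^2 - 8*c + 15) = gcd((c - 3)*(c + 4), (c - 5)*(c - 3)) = c - 3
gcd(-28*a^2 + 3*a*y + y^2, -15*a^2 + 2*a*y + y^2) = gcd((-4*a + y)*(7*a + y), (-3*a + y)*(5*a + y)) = 1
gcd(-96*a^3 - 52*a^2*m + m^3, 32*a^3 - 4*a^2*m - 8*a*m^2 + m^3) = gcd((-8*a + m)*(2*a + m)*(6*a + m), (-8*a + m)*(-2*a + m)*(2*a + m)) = 16*a^2 + 6*a*m - m^2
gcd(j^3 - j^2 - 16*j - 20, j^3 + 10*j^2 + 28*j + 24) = j^2 + 4*j + 4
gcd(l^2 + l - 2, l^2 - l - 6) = l + 2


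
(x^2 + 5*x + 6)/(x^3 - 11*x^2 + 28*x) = (x^2 + 5*x + 6)/(x*(x^2 - 11*x + 28))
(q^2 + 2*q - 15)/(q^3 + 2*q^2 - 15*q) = 1/q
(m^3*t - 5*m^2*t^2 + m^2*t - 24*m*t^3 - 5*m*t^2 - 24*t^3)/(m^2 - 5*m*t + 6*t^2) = t*(m^3 - 5*m^2*t + m^2 - 24*m*t^2 - 5*m*t - 24*t^2)/(m^2 - 5*m*t + 6*t^2)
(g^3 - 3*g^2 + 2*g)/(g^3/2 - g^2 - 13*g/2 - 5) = 2*g*(-g^2 + 3*g - 2)/(-g^3 + 2*g^2 + 13*g + 10)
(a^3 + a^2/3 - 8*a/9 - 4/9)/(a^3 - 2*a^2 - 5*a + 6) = (a^2 + 4*a/3 + 4/9)/(a^2 - a - 6)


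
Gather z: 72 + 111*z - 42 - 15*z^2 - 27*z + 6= -15*z^2 + 84*z + 36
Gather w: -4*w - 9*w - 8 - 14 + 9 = -13*w - 13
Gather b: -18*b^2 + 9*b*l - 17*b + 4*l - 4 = -18*b^2 + b*(9*l - 17) + 4*l - 4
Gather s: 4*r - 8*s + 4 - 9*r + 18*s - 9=-5*r + 10*s - 5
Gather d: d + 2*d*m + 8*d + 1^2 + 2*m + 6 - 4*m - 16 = d*(2*m + 9) - 2*m - 9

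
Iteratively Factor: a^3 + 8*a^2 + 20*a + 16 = (a + 2)*(a^2 + 6*a + 8) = (a + 2)^2*(a + 4)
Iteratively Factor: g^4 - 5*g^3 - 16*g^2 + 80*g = (g - 5)*(g^3 - 16*g) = g*(g - 5)*(g^2 - 16) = g*(g - 5)*(g - 4)*(g + 4)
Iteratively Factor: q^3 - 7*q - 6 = (q + 2)*(q^2 - 2*q - 3) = (q - 3)*(q + 2)*(q + 1)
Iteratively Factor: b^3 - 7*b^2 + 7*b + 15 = (b - 3)*(b^2 - 4*b - 5) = (b - 3)*(b + 1)*(b - 5)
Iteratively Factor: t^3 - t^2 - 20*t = (t + 4)*(t^2 - 5*t) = (t - 5)*(t + 4)*(t)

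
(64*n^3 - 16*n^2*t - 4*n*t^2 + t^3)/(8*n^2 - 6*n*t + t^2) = (-16*n^2 + t^2)/(-2*n + t)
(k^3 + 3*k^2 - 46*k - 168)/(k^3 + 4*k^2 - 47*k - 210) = (k + 4)/(k + 5)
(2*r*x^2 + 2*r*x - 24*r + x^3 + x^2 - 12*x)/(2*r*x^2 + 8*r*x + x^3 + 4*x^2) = (x - 3)/x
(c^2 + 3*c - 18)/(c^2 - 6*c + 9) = (c + 6)/(c - 3)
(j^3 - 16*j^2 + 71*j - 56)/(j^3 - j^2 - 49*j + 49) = (j - 8)/(j + 7)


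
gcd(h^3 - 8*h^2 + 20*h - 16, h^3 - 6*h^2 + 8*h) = h^2 - 6*h + 8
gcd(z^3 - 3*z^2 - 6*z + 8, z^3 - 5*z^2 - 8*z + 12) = z^2 + z - 2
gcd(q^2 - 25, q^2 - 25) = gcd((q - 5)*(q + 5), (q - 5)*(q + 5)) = q^2 - 25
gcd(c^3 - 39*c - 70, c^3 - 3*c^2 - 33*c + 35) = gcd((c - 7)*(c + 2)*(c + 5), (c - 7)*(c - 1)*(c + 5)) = c^2 - 2*c - 35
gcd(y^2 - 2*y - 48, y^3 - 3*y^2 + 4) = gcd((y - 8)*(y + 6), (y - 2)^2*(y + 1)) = 1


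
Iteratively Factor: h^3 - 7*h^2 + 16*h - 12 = (h - 2)*(h^2 - 5*h + 6) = (h - 3)*(h - 2)*(h - 2)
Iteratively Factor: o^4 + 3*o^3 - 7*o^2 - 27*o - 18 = (o + 2)*(o^3 + o^2 - 9*o - 9) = (o + 1)*(o + 2)*(o^2 - 9) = (o + 1)*(o + 2)*(o + 3)*(o - 3)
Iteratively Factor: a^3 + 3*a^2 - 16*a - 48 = (a + 4)*(a^2 - a - 12) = (a - 4)*(a + 4)*(a + 3)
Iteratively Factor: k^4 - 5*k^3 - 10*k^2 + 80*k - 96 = (k - 3)*(k^3 - 2*k^2 - 16*k + 32) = (k - 3)*(k + 4)*(k^2 - 6*k + 8) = (k - 4)*(k - 3)*(k + 4)*(k - 2)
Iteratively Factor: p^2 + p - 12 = (p + 4)*(p - 3)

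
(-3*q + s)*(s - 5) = -3*q*s + 15*q + s^2 - 5*s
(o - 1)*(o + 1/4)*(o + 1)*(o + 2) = o^4 + 9*o^3/4 - o^2/2 - 9*o/4 - 1/2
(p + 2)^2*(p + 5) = p^3 + 9*p^2 + 24*p + 20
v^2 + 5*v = v*(v + 5)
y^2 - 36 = (y - 6)*(y + 6)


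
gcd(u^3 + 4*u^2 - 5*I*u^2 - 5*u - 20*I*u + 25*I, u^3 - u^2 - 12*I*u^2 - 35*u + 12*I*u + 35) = u^2 + u*(-1 - 5*I) + 5*I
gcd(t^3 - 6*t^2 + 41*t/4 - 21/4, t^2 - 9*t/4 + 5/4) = t - 1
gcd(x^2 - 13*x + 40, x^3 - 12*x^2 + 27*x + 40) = x^2 - 13*x + 40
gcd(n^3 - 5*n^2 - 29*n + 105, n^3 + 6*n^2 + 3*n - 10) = n + 5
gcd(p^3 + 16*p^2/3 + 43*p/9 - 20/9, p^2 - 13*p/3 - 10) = p + 5/3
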